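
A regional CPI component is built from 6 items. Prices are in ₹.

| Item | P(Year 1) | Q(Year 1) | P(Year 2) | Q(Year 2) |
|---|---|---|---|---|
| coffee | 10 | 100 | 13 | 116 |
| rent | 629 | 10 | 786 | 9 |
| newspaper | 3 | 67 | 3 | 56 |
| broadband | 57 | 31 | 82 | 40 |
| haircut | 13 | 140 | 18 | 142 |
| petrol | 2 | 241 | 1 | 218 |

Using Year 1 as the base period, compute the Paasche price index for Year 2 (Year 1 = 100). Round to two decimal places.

Paasche price index uses current-period quantities as weights.
ΣP(Year 2)·Q(Year 2) = 13×116 + 786×9 + 3×56 + 82×40 + 18×142 + 1×218 = 1508 + 7074 + 168 + 3280 + 2556 + 218 = 14804
ΣP(Year 1)·Q(Year 2) = 10×116 + 629×9 + 3×56 + 57×40 + 13×142 + 2×218 = 1160 + 5661 + 168 + 2280 + 1846 + 436 = 11551
Index = 14804 / 11551 × 100 = 128.1621

128.16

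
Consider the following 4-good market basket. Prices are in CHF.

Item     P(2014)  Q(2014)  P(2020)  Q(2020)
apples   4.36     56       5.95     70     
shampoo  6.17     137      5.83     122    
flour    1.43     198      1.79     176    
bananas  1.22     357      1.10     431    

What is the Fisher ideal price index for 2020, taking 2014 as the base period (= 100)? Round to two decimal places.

104.18

Laspeyres component (base-period weights):
ΣP(2020)Q(2014) = 5.95×56 + 5.83×137 + 1.79×198 + 1.10×357 = 333.2 + 798.71 + 354.42 + 392.7 = 1879.03
ΣP(2014)Q(2014) = 4.36×56 + 6.17×137 + 1.43×198 + 1.22×357 = 244.16 + 845.29 + 283.14 + 435.54 = 1808.13
L = 1879.03 / 1808.13 × 100 = 103.9212
Paasche component (current-period weights):
ΣP(2020)Q(2020) = 5.95×70 + 5.83×122 + 1.79×176 + 1.10×431 = 416.5 + 711.26 + 315.04 + 474.1 = 1916.9
ΣP(2014)Q(2020) = 4.36×70 + 6.17×122 + 1.43×176 + 1.22×431 = 305.2 + 752.74 + 251.68 + 525.82 = 1835.44
P = 1916.9 / 1835.44 × 100 = 104.4382
Fisher = √(L × P) = √(103.9212 × 104.4382) = 104.1794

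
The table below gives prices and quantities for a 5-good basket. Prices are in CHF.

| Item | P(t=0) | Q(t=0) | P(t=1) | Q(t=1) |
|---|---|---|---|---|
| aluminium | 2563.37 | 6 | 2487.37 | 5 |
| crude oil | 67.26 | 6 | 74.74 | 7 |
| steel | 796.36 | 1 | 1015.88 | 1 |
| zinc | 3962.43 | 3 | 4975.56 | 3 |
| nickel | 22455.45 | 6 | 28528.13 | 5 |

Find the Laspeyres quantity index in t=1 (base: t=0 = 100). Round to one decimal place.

84.7

Laspeyres quantity index uses base-period prices as weights.
ΣP(t=0)·Q(t=1) = 2563.37×5 + 67.26×7 + 796.36×1 + 3962.43×3 + 22455.45×5 = 12816.85 + 470.82 + 796.36 + 11887.29 + 112277.25 = 138248.57
ΣP(t=0)·Q(t=0) = 2563.37×6 + 67.26×6 + 796.36×1 + 3962.43×3 + 22455.45×6 = 15380.22 + 403.56 + 796.36 + 11887.29 + 134732.7 = 163200.13
Index = 138248.57 / 163200.13 × 100 = 84.7111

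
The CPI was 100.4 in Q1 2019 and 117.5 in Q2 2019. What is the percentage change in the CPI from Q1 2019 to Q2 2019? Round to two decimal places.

Change = (117.5 − 100.4) / 100.4 × 100
       = 17.1 / 100.4 × 100 = 17.0319%

17.03%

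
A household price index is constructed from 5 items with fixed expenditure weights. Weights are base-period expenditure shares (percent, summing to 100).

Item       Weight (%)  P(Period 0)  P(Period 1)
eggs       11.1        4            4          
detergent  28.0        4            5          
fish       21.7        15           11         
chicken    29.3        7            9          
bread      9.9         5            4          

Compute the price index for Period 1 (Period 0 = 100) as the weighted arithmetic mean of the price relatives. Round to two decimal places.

107.60

eggs: 11.1 × (4/4) = 11.1 × 1.000000 = 11.1000
detergent: 28.0 × (5/4) = 28.0 × 1.250000 = 35.0000
fish: 21.7 × (11/15) = 21.7 × 0.733333 = 15.9133
chicken: 29.3 × (9/7) = 29.3 × 1.285714 = 37.6714
bread: 9.9 × (4/5) = 9.9 × 0.800000 = 7.9200
Index = Σ wᵢ·(p₁ᵢ/p₀ᵢ) = 11.1000 + 35.0000 + 15.9133 + 37.6714 + 7.9200 = 107.6048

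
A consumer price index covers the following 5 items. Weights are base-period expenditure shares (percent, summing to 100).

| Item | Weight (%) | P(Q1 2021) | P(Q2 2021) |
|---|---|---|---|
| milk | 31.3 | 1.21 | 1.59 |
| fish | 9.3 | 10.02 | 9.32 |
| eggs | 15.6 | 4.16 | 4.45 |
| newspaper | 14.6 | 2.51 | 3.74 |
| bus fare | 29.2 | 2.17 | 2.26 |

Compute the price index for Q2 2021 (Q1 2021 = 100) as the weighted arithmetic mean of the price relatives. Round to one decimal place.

118.6

milk: 31.3 × (1.59/1.21) = 31.3 × 1.314050 = 41.1298
fish: 9.3 × (9.32/10.02) = 9.3 × 0.930140 = 8.6503
eggs: 15.6 × (4.45/4.16) = 15.6 × 1.069712 = 16.6875
newspaper: 14.6 × (3.74/2.51) = 14.6 × 1.490040 = 21.7546
bus fare: 29.2 × (2.26/2.17) = 29.2 × 1.041475 = 30.4111
Index = Σ wᵢ·(p₁ᵢ/p₀ᵢ) = 41.1298 + 8.6503 + 16.6875 + 21.7546 + 30.4111 = 118.6332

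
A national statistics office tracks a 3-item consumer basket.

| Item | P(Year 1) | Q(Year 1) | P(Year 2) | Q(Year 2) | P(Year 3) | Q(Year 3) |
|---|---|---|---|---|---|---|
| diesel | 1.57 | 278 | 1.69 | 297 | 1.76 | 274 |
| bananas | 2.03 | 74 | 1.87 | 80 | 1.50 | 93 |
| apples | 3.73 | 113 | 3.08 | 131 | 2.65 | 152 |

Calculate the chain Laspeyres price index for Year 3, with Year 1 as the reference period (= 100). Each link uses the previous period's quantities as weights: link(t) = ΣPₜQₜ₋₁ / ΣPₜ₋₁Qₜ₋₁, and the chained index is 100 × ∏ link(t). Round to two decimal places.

Link Year 1→Year 2:
ΣP(Year 2)Q(Year 1) = 1.69×278 + 1.87×74 + 3.08×113 = 469.82 + 138.38 + 348.04 = 956.24
ΣP(Year 1)Q(Year 1) = 1.57×278 + 2.03×74 + 3.73×113 = 436.46 + 150.22 + 421.49 = 1008.17
link = 956.24/1008.17 = 0.948491
Link Year 2→Year 3:
ΣP(Year 3)Q(Year 2) = 1.76×297 + 1.50×80 + 2.65×131 = 522.72 + 120 + 347.15 = 989.87
ΣP(Year 2)Q(Year 2) = 1.69×297 + 1.87×80 + 3.08×131 = 501.93 + 149.6 + 403.48 = 1055.01
link = 989.87/1055.01 = 0.938257
Chained index = 100 × 0.948491 × 0.938257 = 88.9928

88.99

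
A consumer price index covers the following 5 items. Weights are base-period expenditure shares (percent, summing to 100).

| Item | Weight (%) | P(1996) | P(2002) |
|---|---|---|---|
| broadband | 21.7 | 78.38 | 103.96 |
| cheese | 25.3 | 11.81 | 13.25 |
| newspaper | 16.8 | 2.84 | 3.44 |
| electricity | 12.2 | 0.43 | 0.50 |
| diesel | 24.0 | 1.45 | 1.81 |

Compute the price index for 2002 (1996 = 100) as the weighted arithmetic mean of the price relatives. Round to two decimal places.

broadband: 21.7 × (103.96/78.38) = 21.7 × 1.326359 = 28.7820
cheese: 25.3 × (13.25/11.81) = 25.3 × 1.121931 = 28.3848
newspaper: 16.8 × (3.44/2.84) = 16.8 × 1.211268 = 20.3493
electricity: 12.2 × (0.50/0.43) = 12.2 × 1.162791 = 14.1860
diesel: 24.0 × (1.81/1.45) = 24.0 × 1.248276 = 29.9586
Index = Σ wᵢ·(p₁ᵢ/p₀ᵢ) = 28.7820 + 28.3848 + 20.3493 + 14.1860 + 29.9586 = 121.6608

121.66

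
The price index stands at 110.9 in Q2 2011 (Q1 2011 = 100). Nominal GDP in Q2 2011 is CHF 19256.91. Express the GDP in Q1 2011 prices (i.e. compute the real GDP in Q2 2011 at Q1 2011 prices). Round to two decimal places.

17364.21

Real = Nominal ÷ (Index/100) = 19256.91 ÷ (110.9/100)
     = 19256.91 ÷ 1.109 = 17364.2110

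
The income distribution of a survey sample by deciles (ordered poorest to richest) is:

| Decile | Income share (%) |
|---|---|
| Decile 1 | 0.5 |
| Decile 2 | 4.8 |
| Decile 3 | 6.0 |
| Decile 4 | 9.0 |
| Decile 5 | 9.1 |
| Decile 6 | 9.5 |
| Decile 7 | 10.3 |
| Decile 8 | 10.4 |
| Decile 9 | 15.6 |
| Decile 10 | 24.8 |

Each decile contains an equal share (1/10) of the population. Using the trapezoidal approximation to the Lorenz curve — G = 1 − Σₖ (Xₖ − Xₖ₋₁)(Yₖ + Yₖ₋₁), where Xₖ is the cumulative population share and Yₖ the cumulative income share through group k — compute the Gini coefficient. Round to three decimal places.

Cumulative income shares Yₖ: 0.0050, 0.0530, 0.1130, 0.2030, 0.2940, 0.3890, 0.4920, 0.5960, 0.7520, 1.0000
Σ (Xₖ−Xₖ₋₁)(Yₖ+Yₖ₋₁) = (1/10)(0.0050+0.0000) + (1/10)(0.0530+0.0050) + (1/10)(0.1130+0.0530) + (1/10)(0.2030+0.1130) + (1/10)(0.2940+0.2030) + (1/10)(0.3890+0.2940) + (1/10)(0.4920+0.3890) + (1/10)(0.5960+0.4920) + (1/10)(0.7520+0.5960) + (1/10)(1.0000+0.7520)
  = 0.0005 + 0.0058 + 0.0166 + 0.0316 + 0.0497 + 0.0683 + 0.0881 + 0.1088 + 0.1348 + 0.1752 = 0.6794
G = 1 − 0.6794 = 0.3206

0.321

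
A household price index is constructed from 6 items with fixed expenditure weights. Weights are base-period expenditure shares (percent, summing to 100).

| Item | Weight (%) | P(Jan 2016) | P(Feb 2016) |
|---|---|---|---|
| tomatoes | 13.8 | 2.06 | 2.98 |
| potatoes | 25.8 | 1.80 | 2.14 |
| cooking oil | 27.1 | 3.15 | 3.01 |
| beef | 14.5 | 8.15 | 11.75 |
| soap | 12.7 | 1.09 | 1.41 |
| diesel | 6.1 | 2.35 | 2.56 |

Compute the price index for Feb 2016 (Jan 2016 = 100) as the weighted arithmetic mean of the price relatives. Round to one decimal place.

tomatoes: 13.8 × (2.98/2.06) = 13.8 × 1.446602 = 19.9631
potatoes: 25.8 × (2.14/1.80) = 25.8 × 1.188889 = 30.6733
cooking oil: 27.1 × (3.01/3.15) = 27.1 × 0.955556 = 25.8956
beef: 14.5 × (11.75/8.15) = 14.5 × 1.441718 = 20.9049
soap: 12.7 × (1.41/1.09) = 12.7 × 1.293578 = 16.4284
diesel: 6.1 × (2.56/2.35) = 6.1 × 1.089362 = 6.6451
Index = Σ wᵢ·(p₁ᵢ/p₀ᵢ) = 19.9631 + 30.6733 + 25.8956 + 20.9049 + 16.4284 + 6.6451 = 120.5105

120.5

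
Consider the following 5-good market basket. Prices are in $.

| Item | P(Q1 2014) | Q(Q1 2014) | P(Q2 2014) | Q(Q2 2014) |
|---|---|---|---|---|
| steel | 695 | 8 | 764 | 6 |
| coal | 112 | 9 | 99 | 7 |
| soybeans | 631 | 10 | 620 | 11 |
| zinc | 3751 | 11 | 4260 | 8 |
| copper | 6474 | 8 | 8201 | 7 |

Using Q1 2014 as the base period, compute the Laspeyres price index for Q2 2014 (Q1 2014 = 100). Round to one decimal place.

118.6

Laspeyres price index uses base-period quantities as weights.
ΣP(Q2 2014)·Q(Q1 2014) = 764×8 + 99×9 + 620×10 + 4260×11 + 8201×8 = 6112 + 891 + 6200 + 46860 + 65608 = 125671
ΣP(Q1 2014)·Q(Q1 2014) = 695×8 + 112×9 + 631×10 + 3751×11 + 6474×8 = 5560 + 1008 + 6310 + 41261 + 51792 = 105931
Index = 125671 / 105931 × 100 = 118.6348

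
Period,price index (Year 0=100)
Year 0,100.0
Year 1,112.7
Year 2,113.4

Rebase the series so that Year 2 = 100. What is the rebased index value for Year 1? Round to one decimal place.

99.4

Rebased(Year 1) = 112.7 / 113.4 × 100 = 99.3827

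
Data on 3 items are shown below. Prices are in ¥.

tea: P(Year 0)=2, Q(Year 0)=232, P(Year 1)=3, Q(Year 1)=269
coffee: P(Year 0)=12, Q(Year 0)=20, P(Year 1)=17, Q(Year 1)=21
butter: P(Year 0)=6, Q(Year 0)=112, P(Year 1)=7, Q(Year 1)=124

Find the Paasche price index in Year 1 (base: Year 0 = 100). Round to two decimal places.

Paasche price index uses current-period quantities as weights.
ΣP(Year 1)·Q(Year 1) = 3×269 + 17×21 + 7×124 = 807 + 357 + 868 = 2032
ΣP(Year 0)·Q(Year 1) = 2×269 + 12×21 + 6×124 = 538 + 252 + 744 = 1534
Index = 2032 / 1534 × 100 = 132.4641

132.46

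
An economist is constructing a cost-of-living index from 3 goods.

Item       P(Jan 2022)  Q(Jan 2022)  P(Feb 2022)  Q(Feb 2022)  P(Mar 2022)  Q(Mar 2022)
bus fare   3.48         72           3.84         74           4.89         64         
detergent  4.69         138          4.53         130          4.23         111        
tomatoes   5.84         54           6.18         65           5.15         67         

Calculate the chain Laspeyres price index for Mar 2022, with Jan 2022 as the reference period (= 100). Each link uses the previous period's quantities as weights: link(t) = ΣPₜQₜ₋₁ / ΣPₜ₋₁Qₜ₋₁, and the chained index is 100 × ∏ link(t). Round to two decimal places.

99.57

Link Jan 2022→Feb 2022:
ΣP(Feb 2022)Q(Jan 2022) = 3.84×72 + 4.53×138 + 6.18×54 = 276.48 + 625.14 + 333.72 = 1235.34
ΣP(Jan 2022)Q(Jan 2022) = 3.48×72 + 4.69×138 + 5.84×54 = 250.56 + 647.22 + 315.36 = 1213.14
link = 1235.34/1213.14 = 1.018300
Link Feb 2022→Mar 2022:
ΣP(Mar 2022)Q(Feb 2022) = 4.89×74 + 4.23×130 + 5.15×65 = 361.86 + 549.9 + 334.75 = 1246.51
ΣP(Feb 2022)Q(Feb 2022) = 3.84×74 + 4.53×130 + 6.18×65 = 284.16 + 588.9 + 401.7 = 1274.76
link = 1246.51/1274.76 = 0.977839
Chained index = 100 × 1.018300 × 0.977839 = 99.5733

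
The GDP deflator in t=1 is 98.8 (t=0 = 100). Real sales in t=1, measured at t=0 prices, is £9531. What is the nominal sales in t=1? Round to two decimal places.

Nominal = Real × (Index/100) = 9531 × (98.8/100)
        = 9531 × 0.988 = 9416.6280

9416.63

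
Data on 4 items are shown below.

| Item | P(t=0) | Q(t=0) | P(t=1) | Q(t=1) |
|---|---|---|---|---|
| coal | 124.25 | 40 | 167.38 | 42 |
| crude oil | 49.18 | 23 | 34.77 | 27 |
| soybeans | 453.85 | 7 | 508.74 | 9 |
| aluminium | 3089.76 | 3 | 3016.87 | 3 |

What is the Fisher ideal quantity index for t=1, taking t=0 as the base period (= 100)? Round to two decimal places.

Laspeyres component (base-period weights):
ΣP(t=0)Q(t=1) = 124.25×42 + 49.18×27 + 453.85×9 + 3089.76×3 = 5218.5 + 1327.86 + 4084.65 + 9269.28 = 19900.29
ΣP(t=0)Q(t=0) = 124.25×40 + 49.18×23 + 453.85×7 + 3089.76×3 = 4970 + 1131.14 + 3176.95 + 9269.28 = 18547.37
L = 19900.29 / 18547.37 × 100 = 107.2944
Paasche component (current-period weights):
ΣP(t=1)Q(t=1) = 167.38×42 + 34.77×27 + 508.74×9 + 3016.87×3 = 7029.96 + 938.79 + 4578.66 + 9050.61 = 21598.02
ΣP(t=1)Q(t=0) = 167.38×40 + 34.77×23 + 508.74×7 + 3016.87×3 = 6695.2 + 799.71 + 3561.18 + 9050.61 = 20106.7
P = 21598.02 / 20106.7 × 100 = 107.4170
Fisher = √(L × P) = √(107.2944 × 107.4170) = 107.3557

107.36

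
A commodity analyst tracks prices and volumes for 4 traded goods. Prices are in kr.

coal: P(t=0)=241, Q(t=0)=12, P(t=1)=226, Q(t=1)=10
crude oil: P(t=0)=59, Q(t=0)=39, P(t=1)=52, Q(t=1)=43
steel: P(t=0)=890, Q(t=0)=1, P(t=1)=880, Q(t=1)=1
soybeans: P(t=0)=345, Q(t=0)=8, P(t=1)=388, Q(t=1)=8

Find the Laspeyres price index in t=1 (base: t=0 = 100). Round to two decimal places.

Laspeyres price index uses base-period quantities as weights.
ΣP(t=1)·Q(t=0) = 226×12 + 52×39 + 880×1 + 388×8 = 2712 + 2028 + 880 + 3104 = 8724
ΣP(t=0)·Q(t=0) = 241×12 + 59×39 + 890×1 + 345×8 = 2892 + 2301 + 890 + 2760 = 8843
Index = 8724 / 8843 × 100 = 98.6543

98.65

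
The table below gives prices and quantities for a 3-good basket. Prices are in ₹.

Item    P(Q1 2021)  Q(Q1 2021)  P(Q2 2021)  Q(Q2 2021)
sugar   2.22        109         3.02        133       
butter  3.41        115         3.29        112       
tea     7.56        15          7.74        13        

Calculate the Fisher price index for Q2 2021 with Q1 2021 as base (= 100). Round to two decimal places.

111.23

Laspeyres component (base-period weights):
ΣP(Q2 2021)Q(Q1 2021) = 3.02×109 + 3.29×115 + 7.74×15 = 329.18 + 378.35 + 116.1 = 823.63
ΣP(Q1 2021)Q(Q1 2021) = 2.22×109 + 3.41×115 + 7.56×15 = 241.98 + 392.15 + 113.4 = 747.53
L = 823.63 / 747.53 × 100 = 110.1802
Paasche component (current-period weights):
ΣP(Q2 2021)Q(Q2 2021) = 3.02×133 + 3.29×112 + 7.74×13 = 401.66 + 368.48 + 100.62 = 870.76
ΣP(Q1 2021)Q(Q2 2021) = 2.22×133 + 3.41×112 + 7.56×13 = 295.26 + 381.92 + 98.28 = 775.46
P = 870.76 / 775.46 × 100 = 112.2895
Fisher = √(L × P) = √(110.1802 × 112.2895) = 111.2298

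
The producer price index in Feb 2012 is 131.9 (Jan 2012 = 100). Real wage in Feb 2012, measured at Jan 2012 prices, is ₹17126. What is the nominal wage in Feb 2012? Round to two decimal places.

22589.19

Nominal = Real × (Index/100) = 17126 × (131.9/100)
        = 17126 × 1.319 = 22589.1940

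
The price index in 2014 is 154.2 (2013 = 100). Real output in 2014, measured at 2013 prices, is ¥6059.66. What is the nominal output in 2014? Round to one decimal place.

9344.0

Nominal = Real × (Index/100) = 6059.66 × (154.2/100)
        = 6059.66 × 1.542 = 9343.9957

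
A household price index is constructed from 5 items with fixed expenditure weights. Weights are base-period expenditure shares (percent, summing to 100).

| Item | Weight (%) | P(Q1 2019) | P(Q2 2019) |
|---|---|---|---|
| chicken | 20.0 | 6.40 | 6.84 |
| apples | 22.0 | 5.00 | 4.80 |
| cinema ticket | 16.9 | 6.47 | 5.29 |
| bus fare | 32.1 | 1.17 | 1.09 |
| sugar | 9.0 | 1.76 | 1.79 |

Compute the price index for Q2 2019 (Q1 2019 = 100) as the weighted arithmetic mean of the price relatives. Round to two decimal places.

chicken: 20.0 × (6.84/6.40) = 20.0 × 1.068750 = 21.3750
apples: 22.0 × (4.80/5.00) = 22.0 × 0.960000 = 21.1200
cinema ticket: 16.9 × (5.29/6.47) = 16.9 × 0.817620 = 13.8178
bus fare: 32.1 × (1.09/1.17) = 32.1 × 0.931624 = 29.9051
sugar: 9.0 × (1.79/1.76) = 9.0 × 1.017045 = 9.1534
Index = Σ wᵢ·(p₁ᵢ/p₀ᵢ) = 21.3750 + 21.1200 + 13.8178 + 29.9051 + 9.1534 = 95.3713

95.37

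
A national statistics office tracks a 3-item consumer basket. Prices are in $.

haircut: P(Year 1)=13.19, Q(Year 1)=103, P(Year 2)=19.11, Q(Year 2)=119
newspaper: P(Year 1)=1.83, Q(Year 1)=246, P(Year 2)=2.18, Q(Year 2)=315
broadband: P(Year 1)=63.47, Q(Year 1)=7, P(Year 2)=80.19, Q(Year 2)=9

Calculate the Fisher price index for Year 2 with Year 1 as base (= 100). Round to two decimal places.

Laspeyres component (base-period weights):
ΣP(Year 2)Q(Year 1) = 19.11×103 + 2.18×246 + 80.19×7 = 1968.33 + 536.28 + 561.33 = 3065.94
ΣP(Year 1)Q(Year 1) = 13.19×103 + 1.83×246 + 63.47×7 = 1358.57 + 450.18 + 444.29 = 2253.04
L = 3065.94 / 2253.04 × 100 = 136.0801
Paasche component (current-period weights):
ΣP(Year 2)Q(Year 2) = 19.11×119 + 2.18×315 + 80.19×9 = 2274.09 + 686.7 + 721.71 = 3682.5
ΣP(Year 1)Q(Year 2) = 13.19×119 + 1.83×315 + 63.47×9 = 1569.61 + 576.45 + 571.23 = 2717.29
P = 3682.5 / 2717.29 × 100 = 135.5211
Fisher = √(L × P) = √(136.0801 × 135.5211) = 135.8003

135.80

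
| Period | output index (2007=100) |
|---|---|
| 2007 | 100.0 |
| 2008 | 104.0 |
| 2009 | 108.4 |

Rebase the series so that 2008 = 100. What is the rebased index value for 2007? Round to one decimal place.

96.2

Rebased(2007) = 100.0 / 104.0 × 100 = 96.1538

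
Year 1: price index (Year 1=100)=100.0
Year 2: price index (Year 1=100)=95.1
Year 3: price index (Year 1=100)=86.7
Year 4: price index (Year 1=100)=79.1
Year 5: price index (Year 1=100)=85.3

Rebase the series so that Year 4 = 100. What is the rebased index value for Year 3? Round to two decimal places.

109.61

Rebased(Year 3) = 86.7 / 79.1 × 100 = 109.6081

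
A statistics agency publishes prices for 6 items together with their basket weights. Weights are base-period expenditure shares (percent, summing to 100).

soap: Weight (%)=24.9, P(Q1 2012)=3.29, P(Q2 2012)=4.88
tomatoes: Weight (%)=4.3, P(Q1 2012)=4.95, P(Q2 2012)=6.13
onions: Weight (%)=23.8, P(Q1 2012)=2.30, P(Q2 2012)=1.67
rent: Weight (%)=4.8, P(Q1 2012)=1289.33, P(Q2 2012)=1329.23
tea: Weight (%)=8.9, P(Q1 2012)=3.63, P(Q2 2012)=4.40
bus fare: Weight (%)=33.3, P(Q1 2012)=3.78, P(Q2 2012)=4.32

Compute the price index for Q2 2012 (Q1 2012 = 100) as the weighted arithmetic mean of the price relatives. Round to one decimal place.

113.3

soap: 24.9 × (4.88/3.29) = 24.9 × 1.483283 = 36.9337
tomatoes: 4.3 × (6.13/4.95) = 4.3 × 1.238384 = 5.3251
onions: 23.8 × (1.67/2.30) = 23.8 × 0.726087 = 17.2809
rent: 4.8 × (1329.23/1289.33) = 4.8 × 1.030946 = 4.9485
tea: 8.9 × (4.40/3.63) = 8.9 × 1.212121 = 10.7879
bus fare: 33.3 × (4.32/3.78) = 33.3 × 1.142857 = 38.0571
Index = Σ wᵢ·(p₁ᵢ/p₀ᵢ) = 36.9337 + 5.3251 + 17.2809 + 4.9485 + 10.7879 + 38.0571 = 113.3332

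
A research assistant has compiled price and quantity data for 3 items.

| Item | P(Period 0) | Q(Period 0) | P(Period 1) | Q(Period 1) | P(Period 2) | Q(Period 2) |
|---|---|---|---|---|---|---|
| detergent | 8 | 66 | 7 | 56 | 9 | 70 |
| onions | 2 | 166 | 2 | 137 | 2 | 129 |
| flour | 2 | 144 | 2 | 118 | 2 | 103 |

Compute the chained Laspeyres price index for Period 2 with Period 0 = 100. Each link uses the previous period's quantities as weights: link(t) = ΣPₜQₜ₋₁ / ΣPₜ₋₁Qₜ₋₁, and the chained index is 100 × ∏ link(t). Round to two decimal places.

105.95

Link Period 0→Period 1:
ΣP(Period 1)Q(Period 0) = 7×66 + 2×166 + 2×144 = 462 + 332 + 288 = 1082
ΣP(Period 0)Q(Period 0) = 8×66 + 2×166 + 2×144 = 528 + 332 + 288 = 1148
link = 1082/1148 = 0.942509
Link Period 1→Period 2:
ΣP(Period 2)Q(Period 1) = 9×56 + 2×137 + 2×118 = 504 + 274 + 236 = 1014
ΣP(Period 1)Q(Period 1) = 7×56 + 2×137 + 2×118 = 392 + 274 + 236 = 902
link = 1014/902 = 1.124169
Chained index = 100 × 0.942509 × 1.124169 = 105.9539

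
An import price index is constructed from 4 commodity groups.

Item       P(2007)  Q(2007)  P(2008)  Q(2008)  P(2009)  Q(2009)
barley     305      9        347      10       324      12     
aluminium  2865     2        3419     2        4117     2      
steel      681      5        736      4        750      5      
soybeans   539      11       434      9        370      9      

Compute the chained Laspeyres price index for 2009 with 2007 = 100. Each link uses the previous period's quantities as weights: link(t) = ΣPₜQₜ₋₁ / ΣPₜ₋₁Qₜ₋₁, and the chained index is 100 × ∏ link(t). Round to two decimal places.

107.30

Link 2007→2008:
ΣP(2008)Q(2007) = 347×9 + 3419×2 + 736×5 + 434×11 = 3123 + 6838 + 3680 + 4774 = 18415
ΣP(2007)Q(2007) = 305×9 + 2865×2 + 681×5 + 539×11 = 2745 + 5730 + 3405 + 5929 = 17809
link = 18415/17809 = 1.034028
Link 2008→2009:
ΣP(2009)Q(2008) = 324×10 + 4117×2 + 750×4 + 370×9 = 3240 + 8234 + 3000 + 3330 = 17804
ΣP(2008)Q(2008) = 347×10 + 3419×2 + 736×4 + 434×9 = 3470 + 6838 + 2944 + 3906 = 17158
link = 17804/17158 = 1.037650
Chained index = 100 × 1.034028 × 1.037650 = 107.2959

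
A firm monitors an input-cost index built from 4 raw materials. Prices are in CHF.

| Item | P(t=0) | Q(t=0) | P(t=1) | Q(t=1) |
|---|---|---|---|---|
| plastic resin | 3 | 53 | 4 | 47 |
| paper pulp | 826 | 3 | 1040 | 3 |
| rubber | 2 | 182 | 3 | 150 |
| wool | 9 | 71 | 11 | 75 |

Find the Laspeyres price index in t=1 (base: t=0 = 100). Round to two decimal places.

Laspeyres price index uses base-period quantities as weights.
ΣP(t=1)·Q(t=0) = 4×53 + 1040×3 + 3×182 + 11×71 = 212 + 3120 + 546 + 781 = 4659
ΣP(t=0)·Q(t=0) = 3×53 + 826×3 + 2×182 + 9×71 = 159 + 2478 + 364 + 639 = 3640
Index = 4659 / 3640 × 100 = 127.9945

127.99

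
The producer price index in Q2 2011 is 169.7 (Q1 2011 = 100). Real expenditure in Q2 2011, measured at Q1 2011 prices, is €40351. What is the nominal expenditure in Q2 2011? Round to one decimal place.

Nominal = Real × (Index/100) = 40351 × (169.7/100)
        = 40351 × 1.697 = 68475.6470

68475.6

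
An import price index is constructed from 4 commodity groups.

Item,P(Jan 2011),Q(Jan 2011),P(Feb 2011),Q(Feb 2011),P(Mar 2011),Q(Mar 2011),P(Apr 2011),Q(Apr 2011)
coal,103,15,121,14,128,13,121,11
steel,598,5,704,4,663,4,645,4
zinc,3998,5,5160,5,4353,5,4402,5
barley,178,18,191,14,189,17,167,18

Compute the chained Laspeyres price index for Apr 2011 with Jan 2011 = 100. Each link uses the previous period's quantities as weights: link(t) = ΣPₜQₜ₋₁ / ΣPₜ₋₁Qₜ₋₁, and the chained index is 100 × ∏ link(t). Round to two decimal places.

Link Jan 2011→Feb 2011:
ΣP(Feb 2011)Q(Jan 2011) = 121×15 + 704×5 + 5160×5 + 191×18 = 1815 + 3520 + 25800 + 3438 = 34573
ΣP(Jan 2011)Q(Jan 2011) = 103×15 + 598×5 + 3998×5 + 178×18 = 1545 + 2990 + 19990 + 3204 = 27729
link = 34573/27729 = 1.246817
Link Feb 2011→Mar 2011:
ΣP(Mar 2011)Q(Feb 2011) = 128×14 + 663×4 + 4353×5 + 189×14 = 1792 + 2652 + 21765 + 2646 = 28855
ΣP(Feb 2011)Q(Feb 2011) = 121×14 + 704×4 + 5160×5 + 191×14 = 1694 + 2816 + 25800 + 2674 = 32984
link = 28855/32984 = 0.874818
Link Mar 2011→Apr 2011:
ΣP(Apr 2011)Q(Mar 2011) = 121×13 + 645×4 + 4402×5 + 167×17 = 1573 + 2580 + 22010 + 2839 = 29002
ΣP(Mar 2011)Q(Mar 2011) = 128×13 + 663×4 + 4353×5 + 189×17 = 1664 + 2652 + 21765 + 3213 = 29294
link = 29002/29294 = 0.990032
Chained index = 100 × 1.246817 × 0.874818 × 0.990032 = 107.9866

107.99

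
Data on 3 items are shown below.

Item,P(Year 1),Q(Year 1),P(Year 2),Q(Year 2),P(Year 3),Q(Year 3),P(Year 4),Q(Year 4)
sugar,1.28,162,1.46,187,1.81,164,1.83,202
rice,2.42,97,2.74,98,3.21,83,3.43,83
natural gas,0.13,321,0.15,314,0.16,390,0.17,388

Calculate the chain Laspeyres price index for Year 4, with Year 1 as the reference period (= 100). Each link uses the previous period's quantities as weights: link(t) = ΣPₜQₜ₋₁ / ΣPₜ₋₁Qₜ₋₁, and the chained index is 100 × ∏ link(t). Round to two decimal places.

141.46

Link Year 1→Year 2:
ΣP(Year 2)Q(Year 1) = 1.46×162 + 2.74×97 + 0.15×321 = 236.52 + 265.78 + 48.15 = 550.45
ΣP(Year 1)Q(Year 1) = 1.28×162 + 2.42×97 + 0.13×321 = 207.36 + 234.74 + 41.73 = 483.83
link = 550.45/483.83 = 1.137693
Link Year 2→Year 3:
ΣP(Year 3)Q(Year 2) = 1.81×187 + 3.21×98 + 0.16×314 = 338.47 + 314.58 + 50.24 = 703.29
ΣP(Year 2)Q(Year 2) = 1.46×187 + 2.74×98 + 0.15×314 = 273.02 + 268.52 + 47.1 = 588.64
link = 703.29/588.64 = 1.194771
Link Year 3→Year 4:
ΣP(Year 4)Q(Year 3) = 1.83×164 + 3.43×83 + 0.17×390 = 300.12 + 284.69 + 66.3 = 651.11
ΣP(Year 3)Q(Year 3) = 1.81×164 + 3.21×83 + 0.16×390 = 296.84 + 266.43 + 62.4 = 625.67
link = 651.11/625.67 = 1.040660
Chained index = 100 × 1.137693 × 1.194771 × 1.040660 = 141.4552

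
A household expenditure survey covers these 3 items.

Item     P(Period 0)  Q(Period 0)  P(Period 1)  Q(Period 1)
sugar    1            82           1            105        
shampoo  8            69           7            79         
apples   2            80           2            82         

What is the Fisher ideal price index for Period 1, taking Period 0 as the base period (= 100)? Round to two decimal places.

91.27

Laspeyres component (base-period weights):
ΣP(Period 1)Q(Period 0) = 1×82 + 7×69 + 2×80 = 82 + 483 + 160 = 725
ΣP(Period 0)Q(Period 0) = 1×82 + 8×69 + 2×80 = 82 + 552 + 160 = 794
L = 725 / 794 × 100 = 91.3098
Paasche component (current-period weights):
ΣP(Period 1)Q(Period 1) = 1×105 + 7×79 + 2×82 = 105 + 553 + 164 = 822
ΣP(Period 0)Q(Period 1) = 1×105 + 8×79 + 2×82 = 105 + 632 + 164 = 901
P = 822 / 901 × 100 = 91.2320
Fisher = √(L × P) = √(91.3098 × 91.2320) = 91.2709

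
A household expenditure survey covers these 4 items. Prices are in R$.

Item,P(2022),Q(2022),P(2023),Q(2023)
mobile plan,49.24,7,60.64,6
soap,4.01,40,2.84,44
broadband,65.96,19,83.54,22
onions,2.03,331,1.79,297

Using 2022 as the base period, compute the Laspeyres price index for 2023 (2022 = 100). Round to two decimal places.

111.83

Laspeyres price index uses base-period quantities as weights.
ΣP(2023)·Q(2022) = 60.64×7 + 2.84×40 + 83.54×19 + 1.79×331 = 424.48 + 113.6 + 1587.26 + 592.49 = 2717.83
ΣP(2022)·Q(2022) = 49.24×7 + 4.01×40 + 65.96×19 + 2.03×331 = 344.68 + 160.4 + 1253.24 + 671.93 = 2430.25
Index = 2717.83 / 2430.25 × 100 = 111.8334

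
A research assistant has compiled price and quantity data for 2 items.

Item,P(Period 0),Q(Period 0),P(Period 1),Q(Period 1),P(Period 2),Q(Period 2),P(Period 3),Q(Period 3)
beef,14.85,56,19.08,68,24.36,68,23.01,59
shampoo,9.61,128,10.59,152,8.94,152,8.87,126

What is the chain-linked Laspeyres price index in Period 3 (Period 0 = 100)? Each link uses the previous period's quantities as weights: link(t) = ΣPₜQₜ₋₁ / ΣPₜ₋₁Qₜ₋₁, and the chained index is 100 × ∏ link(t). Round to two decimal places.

Link Period 0→Period 1:
ΣP(Period 1)Q(Period 0) = 19.08×56 + 10.59×128 = 1068.48 + 1355.52 = 2424
ΣP(Period 0)Q(Period 0) = 14.85×56 + 9.61×128 = 831.6 + 1230.08 = 2061.68
link = 2424/2061.68 = 1.175740
Link Period 1→Period 2:
ΣP(Period 2)Q(Period 1) = 24.36×68 + 8.94×152 = 1656.48 + 1358.88 = 3015.36
ΣP(Period 1)Q(Period 1) = 19.08×68 + 10.59×152 = 1297.44 + 1609.68 = 2907.12
link = 3015.36/2907.12 = 1.037233
Link Period 2→Period 3:
ΣP(Period 3)Q(Period 2) = 23.01×68 + 8.87×152 = 1564.68 + 1348.24 = 2912.92
ΣP(Period 2)Q(Period 2) = 24.36×68 + 8.94×152 = 1656.48 + 1358.88 = 3015.36
link = 2912.92/3015.36 = 0.966027
Chained index = 100 × 1.175740 × 1.037233 × 0.966027 = 117.8086

117.81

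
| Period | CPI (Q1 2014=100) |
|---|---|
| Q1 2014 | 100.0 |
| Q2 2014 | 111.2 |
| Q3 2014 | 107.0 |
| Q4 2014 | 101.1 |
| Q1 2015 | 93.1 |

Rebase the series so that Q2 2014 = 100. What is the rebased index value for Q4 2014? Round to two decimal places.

Rebased(Q4 2014) = 101.1 / 111.2 × 100 = 90.9173

90.92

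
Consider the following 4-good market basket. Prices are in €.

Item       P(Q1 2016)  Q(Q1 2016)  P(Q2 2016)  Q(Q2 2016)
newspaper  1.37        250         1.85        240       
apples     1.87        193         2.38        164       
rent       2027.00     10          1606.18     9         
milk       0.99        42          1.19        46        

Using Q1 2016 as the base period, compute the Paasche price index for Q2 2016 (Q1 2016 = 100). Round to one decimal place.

81.1

Paasche price index uses current-period quantities as weights.
ΣP(Q2 2016)·Q(Q2 2016) = 1.85×240 + 2.38×164 + 1606.18×9 + 1.19×46 = 444 + 390.32 + 14455.62 + 54.74 = 15344.68
ΣP(Q1 2016)·Q(Q2 2016) = 1.37×240 + 1.87×164 + 2027.00×9 + 0.99×46 = 328.8 + 306.68 + 18243 + 45.54 = 18924.02
Index = 15344.68 / 18924.02 × 100 = 81.0857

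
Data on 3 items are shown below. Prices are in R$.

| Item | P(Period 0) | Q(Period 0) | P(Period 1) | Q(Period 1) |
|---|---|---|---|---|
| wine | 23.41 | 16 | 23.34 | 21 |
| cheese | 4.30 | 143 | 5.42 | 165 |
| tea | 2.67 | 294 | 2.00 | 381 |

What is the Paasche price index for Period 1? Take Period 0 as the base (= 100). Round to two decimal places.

96.76

Paasche price index uses current-period quantities as weights.
ΣP(Period 1)·Q(Period 1) = 23.34×21 + 5.42×165 + 2.00×381 = 490.14 + 894.3 + 762 = 2146.44
ΣP(Period 0)·Q(Period 1) = 23.41×21 + 4.30×165 + 2.67×381 = 491.61 + 709.5 + 1017.27 = 2218.38
Index = 2146.44 / 2218.38 × 100 = 96.7571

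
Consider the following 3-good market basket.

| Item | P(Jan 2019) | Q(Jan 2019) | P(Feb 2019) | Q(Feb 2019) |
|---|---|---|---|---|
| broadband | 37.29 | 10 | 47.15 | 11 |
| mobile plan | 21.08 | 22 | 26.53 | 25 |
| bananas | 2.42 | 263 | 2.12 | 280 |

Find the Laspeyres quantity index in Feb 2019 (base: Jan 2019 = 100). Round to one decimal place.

Laspeyres quantity index uses base-period prices as weights.
ΣP(Jan 2019)·Q(Feb 2019) = 37.29×11 + 21.08×25 + 2.42×280 = 410.19 + 527 + 677.6 = 1614.79
ΣP(Jan 2019)·Q(Jan 2019) = 37.29×10 + 21.08×22 + 2.42×263 = 372.9 + 463.76 + 636.46 = 1473.12
Index = 1614.79 / 1473.12 × 100 = 109.6170

109.6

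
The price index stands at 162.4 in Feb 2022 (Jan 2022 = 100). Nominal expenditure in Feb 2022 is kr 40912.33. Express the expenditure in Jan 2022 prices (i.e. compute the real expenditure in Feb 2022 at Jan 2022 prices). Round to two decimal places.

Real = Nominal ÷ (Index/100) = 40912.33 ÷ (162.4/100)
     = 40912.33 ÷ 1.624 = 25192.3214

25192.32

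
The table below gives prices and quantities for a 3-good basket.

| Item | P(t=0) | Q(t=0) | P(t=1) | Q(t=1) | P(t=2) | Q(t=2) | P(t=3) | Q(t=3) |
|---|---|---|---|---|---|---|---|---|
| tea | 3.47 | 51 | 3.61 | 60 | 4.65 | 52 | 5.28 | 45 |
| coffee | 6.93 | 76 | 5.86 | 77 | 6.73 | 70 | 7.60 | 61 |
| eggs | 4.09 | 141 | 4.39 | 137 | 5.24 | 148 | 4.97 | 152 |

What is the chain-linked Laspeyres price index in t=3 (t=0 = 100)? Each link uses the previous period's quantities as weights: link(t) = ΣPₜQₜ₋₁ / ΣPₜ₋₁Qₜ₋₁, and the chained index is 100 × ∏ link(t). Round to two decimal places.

Link t=0→t=1:
ΣP(t=1)Q(t=0) = 3.61×51 + 5.86×76 + 4.39×141 = 184.11 + 445.36 + 618.99 = 1248.46
ΣP(t=0)Q(t=0) = 3.47×51 + 6.93×76 + 4.09×141 = 176.97 + 526.68 + 576.69 = 1280.34
link = 1248.46/1280.34 = 0.975100
Link t=1→t=2:
ΣP(t=2)Q(t=1) = 4.65×60 + 6.73×77 + 5.24×137 = 279 + 518.21 + 717.88 = 1515.09
ΣP(t=1)Q(t=1) = 3.61×60 + 5.86×77 + 4.39×137 = 216.6 + 451.22 + 601.43 = 1269.25
link = 1515.09/1269.25 = 1.193689
Link t=2→t=3:
ΣP(t=3)Q(t=2) = 5.28×52 + 7.60×70 + 4.97×148 = 274.56 + 532 + 735.56 = 1542.12
ΣP(t=2)Q(t=2) = 4.65×52 + 6.73×70 + 5.24×148 = 241.8 + 471.1 + 775.52 = 1488.42
link = 1542.12/1488.42 = 1.036079
Chained index = 100 × 0.975100 × 1.193689 × 1.036079 = 120.5961

120.60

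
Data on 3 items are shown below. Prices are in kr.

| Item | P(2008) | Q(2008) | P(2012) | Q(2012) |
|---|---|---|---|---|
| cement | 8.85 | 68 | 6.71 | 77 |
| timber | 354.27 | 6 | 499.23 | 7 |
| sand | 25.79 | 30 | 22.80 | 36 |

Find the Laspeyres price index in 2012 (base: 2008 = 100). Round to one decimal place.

118.1

Laspeyres price index uses base-period quantities as weights.
ΣP(2012)·Q(2008) = 6.71×68 + 499.23×6 + 22.80×30 = 456.28 + 2995.38 + 684 = 4135.66
ΣP(2008)·Q(2008) = 8.85×68 + 354.27×6 + 25.79×30 = 601.8 + 2125.62 + 773.7 = 3501.12
Index = 4135.66 / 3501.12 × 100 = 118.1239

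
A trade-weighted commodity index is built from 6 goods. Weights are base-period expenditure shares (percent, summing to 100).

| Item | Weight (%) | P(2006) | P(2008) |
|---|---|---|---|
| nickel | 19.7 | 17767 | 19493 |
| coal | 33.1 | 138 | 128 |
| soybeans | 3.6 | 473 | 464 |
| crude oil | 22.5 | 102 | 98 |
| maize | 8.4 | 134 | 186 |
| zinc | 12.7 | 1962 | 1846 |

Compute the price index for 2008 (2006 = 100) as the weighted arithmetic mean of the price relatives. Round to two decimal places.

nickel: 19.7 × (19493/17767) = 19.7 × 1.097146 = 21.6138
coal: 33.1 × (128/138) = 33.1 × 0.927536 = 30.7014
soybeans: 3.6 × (464/473) = 3.6 × 0.980973 = 3.5315
crude oil: 22.5 × (98/102) = 22.5 × 0.960784 = 21.6176
maize: 8.4 × (186/134) = 8.4 × 1.388060 = 11.6597
zinc: 12.7 × (1846/1962) = 12.7 × 0.940877 = 11.9491
Index = Σ wᵢ·(p₁ᵢ/p₀ᵢ) = 21.6138 + 30.7014 + 3.5315 + 21.6176 + 11.6597 + 11.9491 = 101.0732

101.07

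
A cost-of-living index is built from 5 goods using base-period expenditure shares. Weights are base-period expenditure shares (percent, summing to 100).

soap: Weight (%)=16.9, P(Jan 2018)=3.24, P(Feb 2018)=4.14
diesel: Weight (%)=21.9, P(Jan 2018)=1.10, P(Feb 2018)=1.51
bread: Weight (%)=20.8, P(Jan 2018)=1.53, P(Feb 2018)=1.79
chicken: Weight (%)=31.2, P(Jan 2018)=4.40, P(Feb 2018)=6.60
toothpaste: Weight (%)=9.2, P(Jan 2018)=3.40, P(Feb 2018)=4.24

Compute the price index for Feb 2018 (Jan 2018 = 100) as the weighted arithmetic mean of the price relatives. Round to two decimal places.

soap: 16.9 × (4.14/3.24) = 16.9 × 1.277778 = 21.5944
diesel: 21.9 × (1.51/1.10) = 21.9 × 1.372727 = 30.0627
bread: 20.8 × (1.79/1.53) = 20.8 × 1.169935 = 24.3346
chicken: 31.2 × (6.60/4.40) = 31.2 × 1.500000 = 46.8000
toothpaste: 9.2 × (4.24/3.40) = 9.2 × 1.247059 = 11.4729
Index = Σ wᵢ·(p₁ᵢ/p₀ᵢ) = 21.5944 + 30.0627 + 24.3346 + 46.8000 + 11.4729 = 134.2648

134.26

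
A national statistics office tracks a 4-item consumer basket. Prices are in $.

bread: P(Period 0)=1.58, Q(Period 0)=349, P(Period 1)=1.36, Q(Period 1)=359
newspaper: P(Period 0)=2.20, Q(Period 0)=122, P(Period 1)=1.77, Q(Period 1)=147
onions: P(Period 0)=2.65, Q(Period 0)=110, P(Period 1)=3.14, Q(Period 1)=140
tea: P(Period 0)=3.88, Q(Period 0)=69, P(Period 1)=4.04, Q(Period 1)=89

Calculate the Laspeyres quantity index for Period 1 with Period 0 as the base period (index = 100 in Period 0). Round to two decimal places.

Laspeyres quantity index uses base-period prices as weights.
ΣP(Period 0)·Q(Period 1) = 1.58×359 + 2.20×147 + 2.65×140 + 3.88×89 = 567.22 + 323.4 + 371 + 345.32 = 1606.94
ΣP(Period 0)·Q(Period 0) = 1.58×349 + 2.20×122 + 2.65×110 + 3.88×69 = 551.42 + 268.4 + 291.5 + 267.72 = 1379.04
Index = 1606.94 / 1379.04 × 100 = 116.5260

116.53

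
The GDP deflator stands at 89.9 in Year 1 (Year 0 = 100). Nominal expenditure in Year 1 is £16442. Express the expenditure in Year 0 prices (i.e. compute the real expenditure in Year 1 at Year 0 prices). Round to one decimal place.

Real = Nominal ÷ (Index/100) = 16442 ÷ (89.9/100)
     = 16442 ÷ 0.899 = 18289.2102

18289.2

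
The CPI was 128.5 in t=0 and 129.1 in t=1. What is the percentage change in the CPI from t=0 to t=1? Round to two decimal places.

Change = (129.1 − 128.5) / 128.5 × 100
       = 0.6 / 128.5 × 100 = 0.4669%

0.47%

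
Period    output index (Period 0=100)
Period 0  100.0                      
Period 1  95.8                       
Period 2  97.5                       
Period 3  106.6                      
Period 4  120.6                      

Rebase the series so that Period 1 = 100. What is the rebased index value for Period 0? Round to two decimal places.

104.38

Rebased(Period 0) = 100.0 / 95.8 × 100 = 104.3841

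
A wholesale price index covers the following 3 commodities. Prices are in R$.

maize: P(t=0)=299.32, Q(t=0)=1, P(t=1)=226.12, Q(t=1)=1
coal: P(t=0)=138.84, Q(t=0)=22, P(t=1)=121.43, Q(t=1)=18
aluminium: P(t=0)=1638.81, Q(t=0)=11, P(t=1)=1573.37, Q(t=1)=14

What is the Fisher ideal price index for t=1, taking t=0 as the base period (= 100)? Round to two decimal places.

94.72

Laspeyres component (base-period weights):
ΣP(t=1)Q(t=0) = 226.12×1 + 121.43×22 + 1573.37×11 = 226.12 + 2671.46 + 17307.07 = 20204.65
ΣP(t=0)Q(t=0) = 299.32×1 + 138.84×22 + 1638.81×11 = 299.32 + 3054.48 + 18026.91 = 21380.71
L = 20204.65 / 21380.71 × 100 = 94.4994
Paasche component (current-period weights):
ΣP(t=1)Q(t=1) = 226.12×1 + 121.43×18 + 1573.37×14 = 226.12 + 2185.74 + 22027.18 = 24439.04
ΣP(t=0)Q(t=1) = 299.32×1 + 138.84×18 + 1638.81×14 = 299.32 + 2499.12 + 22943.34 = 25741.78
P = 24439.04 / 25741.78 × 100 = 94.9392
Fisher = √(L × P) = √(94.4994 × 94.9392) = 94.7191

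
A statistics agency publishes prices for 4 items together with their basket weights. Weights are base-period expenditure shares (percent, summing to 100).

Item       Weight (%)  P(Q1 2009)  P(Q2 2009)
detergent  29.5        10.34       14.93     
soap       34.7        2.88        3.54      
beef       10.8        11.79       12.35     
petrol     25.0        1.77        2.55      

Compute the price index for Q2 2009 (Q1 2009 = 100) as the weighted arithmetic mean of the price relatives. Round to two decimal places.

detergent: 29.5 × (14.93/10.34) = 29.5 × 1.443907 = 42.5953
soap: 34.7 × (3.54/2.88) = 34.7 × 1.229167 = 42.6521
beef: 10.8 × (12.35/11.79) = 10.8 × 1.047498 = 11.3130
petrol: 25.0 × (2.55/1.77) = 25.0 × 1.440678 = 36.0169
Index = Σ wᵢ·(p₁ᵢ/p₀ᵢ) = 42.5953 + 42.6521 + 11.3130 + 36.0169 = 132.5773

132.58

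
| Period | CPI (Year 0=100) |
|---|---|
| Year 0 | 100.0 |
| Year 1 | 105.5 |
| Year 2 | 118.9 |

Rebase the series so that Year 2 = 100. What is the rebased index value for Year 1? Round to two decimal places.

88.73

Rebased(Year 1) = 105.5 / 118.9 × 100 = 88.7300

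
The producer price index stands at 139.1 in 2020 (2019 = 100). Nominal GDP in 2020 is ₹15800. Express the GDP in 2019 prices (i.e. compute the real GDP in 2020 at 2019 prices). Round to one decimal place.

11358.7

Real = Nominal ÷ (Index/100) = 15800 ÷ (139.1/100)
     = 15800 ÷ 1.391 = 11358.7347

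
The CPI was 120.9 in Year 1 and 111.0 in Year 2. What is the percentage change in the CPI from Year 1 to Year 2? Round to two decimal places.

-8.19%

Change = (111.0 − 120.9) / 120.9 × 100
       = -9.9 / 120.9 × 100 = -8.1886%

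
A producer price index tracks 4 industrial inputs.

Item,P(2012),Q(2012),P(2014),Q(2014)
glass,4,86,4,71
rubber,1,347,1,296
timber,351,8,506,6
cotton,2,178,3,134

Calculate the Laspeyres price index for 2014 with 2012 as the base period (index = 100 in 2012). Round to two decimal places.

Laspeyres price index uses base-period quantities as weights.
ΣP(2014)·Q(2012) = 4×86 + 1×347 + 506×8 + 3×178 = 344 + 347 + 4048 + 534 = 5273
ΣP(2012)·Q(2012) = 4×86 + 1×347 + 351×8 + 2×178 = 344 + 347 + 2808 + 356 = 3855
Index = 5273 / 3855 × 100 = 136.7834

136.78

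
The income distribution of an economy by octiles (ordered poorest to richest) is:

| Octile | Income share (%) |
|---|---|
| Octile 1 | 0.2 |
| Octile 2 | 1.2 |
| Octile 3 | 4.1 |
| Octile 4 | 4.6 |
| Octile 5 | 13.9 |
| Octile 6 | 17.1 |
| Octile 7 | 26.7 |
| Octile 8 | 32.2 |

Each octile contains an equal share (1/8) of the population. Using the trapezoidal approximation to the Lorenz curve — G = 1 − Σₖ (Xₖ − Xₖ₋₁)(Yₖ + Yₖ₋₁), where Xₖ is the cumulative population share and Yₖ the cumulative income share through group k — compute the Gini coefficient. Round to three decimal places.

Cumulative income shares Yₖ: 0.0020, 0.0140, 0.0550, 0.1010, 0.2400, 0.4110, 0.6780, 1.0000
Σ (Xₖ−Xₖ₋₁)(Yₖ+Yₖ₋₁) = (1/8)(0.0020+0.0000) + (1/8)(0.0140+0.0020) + (1/8)(0.0550+0.0140) + (1/8)(0.1010+0.0550) + (1/8)(0.2400+0.1010) + (1/8)(0.4110+0.2400) + (1/8)(0.6780+0.4110) + (1/8)(1.0000+0.6780)
  = 0.0003 + 0.0020 + 0.0086 + 0.0195 + 0.0426 + 0.0814 + 0.1361 + 0.2097 = 0.5002
G = 1 − 0.5002 = 0.4998

0.500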